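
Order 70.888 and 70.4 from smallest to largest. 70.4, 70.888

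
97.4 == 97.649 False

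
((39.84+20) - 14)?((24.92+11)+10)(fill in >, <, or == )<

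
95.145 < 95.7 True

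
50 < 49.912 False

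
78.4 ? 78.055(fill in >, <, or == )>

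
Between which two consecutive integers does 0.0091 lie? 0 and 1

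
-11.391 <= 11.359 True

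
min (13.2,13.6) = 13.2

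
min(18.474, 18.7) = 18.474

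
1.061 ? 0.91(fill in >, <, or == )>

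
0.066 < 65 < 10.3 False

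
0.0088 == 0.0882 False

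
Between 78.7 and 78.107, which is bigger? 78.7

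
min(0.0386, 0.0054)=0.0054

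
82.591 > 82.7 False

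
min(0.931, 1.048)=0.931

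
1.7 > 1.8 False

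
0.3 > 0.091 True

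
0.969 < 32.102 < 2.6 False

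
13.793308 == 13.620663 False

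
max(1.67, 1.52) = 1.67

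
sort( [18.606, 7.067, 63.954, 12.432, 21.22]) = [7.067, 12.432, 18.606, 21.22, 63.954]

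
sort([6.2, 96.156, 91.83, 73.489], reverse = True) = [96.156, 91.83, 73.489, 6.2]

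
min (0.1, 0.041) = 0.041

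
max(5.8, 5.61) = 5.8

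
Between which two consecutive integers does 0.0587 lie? 0 and 1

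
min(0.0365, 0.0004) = 0.0004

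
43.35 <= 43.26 False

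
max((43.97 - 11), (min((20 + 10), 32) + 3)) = 33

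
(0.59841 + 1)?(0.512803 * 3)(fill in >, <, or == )>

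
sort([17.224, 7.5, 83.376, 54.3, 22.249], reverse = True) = [83.376, 54.3, 22.249, 17.224, 7.5]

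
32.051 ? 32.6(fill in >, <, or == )<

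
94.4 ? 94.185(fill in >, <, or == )>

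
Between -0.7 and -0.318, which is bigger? -0.318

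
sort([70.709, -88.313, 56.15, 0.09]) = [-88.313, 0.09, 56.15, 70.709]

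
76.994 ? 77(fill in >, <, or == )<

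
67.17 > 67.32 False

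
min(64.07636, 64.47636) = 64.07636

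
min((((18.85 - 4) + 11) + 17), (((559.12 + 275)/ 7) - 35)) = 42.85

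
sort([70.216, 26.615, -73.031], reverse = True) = [70.216, 26.615, -73.031]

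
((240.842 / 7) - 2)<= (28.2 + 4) False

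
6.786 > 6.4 True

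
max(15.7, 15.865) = 15.865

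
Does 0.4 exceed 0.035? Yes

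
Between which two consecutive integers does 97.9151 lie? 97 and 98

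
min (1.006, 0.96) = 0.96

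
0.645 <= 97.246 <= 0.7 False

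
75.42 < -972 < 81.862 False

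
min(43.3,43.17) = 43.17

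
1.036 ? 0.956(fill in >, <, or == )>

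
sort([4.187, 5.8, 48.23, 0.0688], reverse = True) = [48.23, 5.8, 4.187, 0.0688]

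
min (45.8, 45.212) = 45.212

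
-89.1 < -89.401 False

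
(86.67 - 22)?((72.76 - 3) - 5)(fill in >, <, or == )<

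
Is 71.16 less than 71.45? Yes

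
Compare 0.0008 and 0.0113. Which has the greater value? 0.0113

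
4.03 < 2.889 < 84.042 False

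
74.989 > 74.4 True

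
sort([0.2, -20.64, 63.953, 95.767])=[-20.64, 0.2, 63.953, 95.767]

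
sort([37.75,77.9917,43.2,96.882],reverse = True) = [96.882,77.9917,43.2,37.75]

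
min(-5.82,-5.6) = -5.82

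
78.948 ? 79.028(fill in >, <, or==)<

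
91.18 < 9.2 False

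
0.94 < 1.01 True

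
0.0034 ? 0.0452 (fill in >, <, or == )<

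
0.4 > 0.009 True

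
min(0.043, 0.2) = 0.043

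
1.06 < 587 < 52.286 False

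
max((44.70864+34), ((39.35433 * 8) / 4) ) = 78.70866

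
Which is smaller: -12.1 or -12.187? -12.187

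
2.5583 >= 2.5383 True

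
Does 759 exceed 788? No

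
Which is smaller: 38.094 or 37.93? 37.93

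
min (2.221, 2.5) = 2.221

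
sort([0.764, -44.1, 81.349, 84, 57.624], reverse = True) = [84, 81.349, 57.624, 0.764, -44.1]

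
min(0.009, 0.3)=0.009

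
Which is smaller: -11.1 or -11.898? -11.898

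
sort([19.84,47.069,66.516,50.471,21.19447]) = [19.84,21.19447,47.069,50.471,66.516]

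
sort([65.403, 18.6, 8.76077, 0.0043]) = [0.0043, 8.76077, 18.6, 65.403]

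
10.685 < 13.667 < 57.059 True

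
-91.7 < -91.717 False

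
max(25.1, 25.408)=25.408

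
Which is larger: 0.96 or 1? 1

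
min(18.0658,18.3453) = 18.0658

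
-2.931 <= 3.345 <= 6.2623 True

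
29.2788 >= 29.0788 True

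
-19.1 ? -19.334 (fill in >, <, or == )>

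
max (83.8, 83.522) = 83.8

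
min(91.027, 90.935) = 90.935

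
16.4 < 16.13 False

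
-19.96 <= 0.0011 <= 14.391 True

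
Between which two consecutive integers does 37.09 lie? 37 and 38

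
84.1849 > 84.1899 False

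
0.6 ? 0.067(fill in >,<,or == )>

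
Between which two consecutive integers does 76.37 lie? 76 and 77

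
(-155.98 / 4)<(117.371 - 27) True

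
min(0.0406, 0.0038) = 0.0038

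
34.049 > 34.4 False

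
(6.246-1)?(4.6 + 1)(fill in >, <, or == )<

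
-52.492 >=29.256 False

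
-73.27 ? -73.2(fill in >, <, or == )<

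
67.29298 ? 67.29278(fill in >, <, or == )>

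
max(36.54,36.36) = 36.54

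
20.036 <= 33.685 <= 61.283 True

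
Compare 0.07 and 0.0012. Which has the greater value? 0.07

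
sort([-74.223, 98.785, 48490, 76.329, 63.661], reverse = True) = [48490, 98.785, 76.329, 63.661, -74.223]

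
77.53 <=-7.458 False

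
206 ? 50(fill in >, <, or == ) >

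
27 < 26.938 False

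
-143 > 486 False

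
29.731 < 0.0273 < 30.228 False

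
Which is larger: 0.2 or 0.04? 0.2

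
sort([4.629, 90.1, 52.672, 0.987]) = [0.987, 4.629, 52.672, 90.1]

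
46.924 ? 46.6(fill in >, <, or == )>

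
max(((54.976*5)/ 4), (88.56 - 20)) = 68.72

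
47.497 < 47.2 False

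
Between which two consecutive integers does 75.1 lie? 75 and 76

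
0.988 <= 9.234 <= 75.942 True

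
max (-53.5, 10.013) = 10.013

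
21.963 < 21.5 False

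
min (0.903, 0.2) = 0.2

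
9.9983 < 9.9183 False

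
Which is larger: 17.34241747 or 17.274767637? 17.34241747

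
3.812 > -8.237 True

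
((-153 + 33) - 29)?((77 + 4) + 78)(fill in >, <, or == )<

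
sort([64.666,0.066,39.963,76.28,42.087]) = [0.066,39.963,42.087,64.666,76.28]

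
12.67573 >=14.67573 False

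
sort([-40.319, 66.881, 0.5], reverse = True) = [66.881, 0.5, -40.319]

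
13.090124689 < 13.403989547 True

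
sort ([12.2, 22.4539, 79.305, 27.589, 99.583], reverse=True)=[99.583, 79.305, 27.589, 22.4539, 12.2]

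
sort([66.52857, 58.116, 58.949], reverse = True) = [66.52857, 58.949, 58.116]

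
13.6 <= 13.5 False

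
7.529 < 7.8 True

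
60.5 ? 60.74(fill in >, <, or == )<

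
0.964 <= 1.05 True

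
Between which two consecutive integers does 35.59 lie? 35 and 36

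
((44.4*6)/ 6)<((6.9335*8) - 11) True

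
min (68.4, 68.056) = 68.056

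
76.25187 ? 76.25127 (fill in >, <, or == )>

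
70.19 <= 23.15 False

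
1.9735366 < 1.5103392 False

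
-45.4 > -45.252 False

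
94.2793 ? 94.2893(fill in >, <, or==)<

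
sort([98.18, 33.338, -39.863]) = [-39.863, 33.338, 98.18]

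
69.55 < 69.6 True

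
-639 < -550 True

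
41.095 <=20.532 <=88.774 False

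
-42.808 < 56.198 True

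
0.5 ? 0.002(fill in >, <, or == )>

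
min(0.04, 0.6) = 0.04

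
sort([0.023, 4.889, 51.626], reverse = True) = [51.626, 4.889, 0.023]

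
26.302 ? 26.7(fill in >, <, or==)<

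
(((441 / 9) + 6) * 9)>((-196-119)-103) True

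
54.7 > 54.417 True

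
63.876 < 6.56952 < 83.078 False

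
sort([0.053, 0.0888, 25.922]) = [0.053, 0.0888, 25.922]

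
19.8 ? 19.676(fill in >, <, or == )>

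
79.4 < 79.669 True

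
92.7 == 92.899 False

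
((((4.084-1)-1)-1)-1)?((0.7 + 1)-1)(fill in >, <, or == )<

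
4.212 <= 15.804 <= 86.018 True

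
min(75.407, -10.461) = -10.461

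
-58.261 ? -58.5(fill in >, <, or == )>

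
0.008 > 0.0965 False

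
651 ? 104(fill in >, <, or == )>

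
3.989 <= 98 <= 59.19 False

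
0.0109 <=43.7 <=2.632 False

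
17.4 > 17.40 False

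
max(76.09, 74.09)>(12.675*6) True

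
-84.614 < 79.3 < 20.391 False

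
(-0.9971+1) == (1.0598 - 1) False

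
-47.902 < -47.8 True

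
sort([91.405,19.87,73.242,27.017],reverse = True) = [91.405,73.242,27.017,19.87]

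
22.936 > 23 False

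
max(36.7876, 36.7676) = 36.7876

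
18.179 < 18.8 True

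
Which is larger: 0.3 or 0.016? 0.3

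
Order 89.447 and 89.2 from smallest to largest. 89.2, 89.447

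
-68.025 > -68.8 True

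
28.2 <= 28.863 True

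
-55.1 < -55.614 False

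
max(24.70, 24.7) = 24.7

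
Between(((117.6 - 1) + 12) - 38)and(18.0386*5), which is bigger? (((117.6 - 1) + 12) - 38)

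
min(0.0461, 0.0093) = 0.0093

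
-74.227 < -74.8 False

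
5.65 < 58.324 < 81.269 True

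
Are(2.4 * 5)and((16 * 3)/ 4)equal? Yes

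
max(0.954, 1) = 1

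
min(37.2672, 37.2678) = 37.2672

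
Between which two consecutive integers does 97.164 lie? 97 and 98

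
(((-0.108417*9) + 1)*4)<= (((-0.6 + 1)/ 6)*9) True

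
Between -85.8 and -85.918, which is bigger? -85.8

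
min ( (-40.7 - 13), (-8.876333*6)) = -53.7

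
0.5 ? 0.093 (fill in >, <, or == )>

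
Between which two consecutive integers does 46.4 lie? 46 and 47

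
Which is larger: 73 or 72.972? 73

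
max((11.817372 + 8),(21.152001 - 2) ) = 19.817372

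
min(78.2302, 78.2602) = 78.2302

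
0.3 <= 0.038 False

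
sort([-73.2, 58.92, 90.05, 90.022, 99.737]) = [-73.2, 58.92, 90.022, 90.05, 99.737]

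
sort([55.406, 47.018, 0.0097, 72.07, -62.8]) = [-62.8, 0.0097, 47.018, 55.406, 72.07]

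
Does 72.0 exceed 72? No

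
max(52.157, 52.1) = 52.157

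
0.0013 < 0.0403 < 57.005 True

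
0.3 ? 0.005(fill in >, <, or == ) >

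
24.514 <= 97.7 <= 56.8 False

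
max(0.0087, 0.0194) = 0.0194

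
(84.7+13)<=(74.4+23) False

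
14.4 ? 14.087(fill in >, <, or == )>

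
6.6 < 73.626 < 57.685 False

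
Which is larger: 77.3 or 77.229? 77.3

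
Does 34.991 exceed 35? No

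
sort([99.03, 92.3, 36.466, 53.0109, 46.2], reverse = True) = [99.03, 92.3, 53.0109, 46.2, 36.466]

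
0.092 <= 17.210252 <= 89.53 True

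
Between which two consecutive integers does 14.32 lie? 14 and 15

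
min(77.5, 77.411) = 77.411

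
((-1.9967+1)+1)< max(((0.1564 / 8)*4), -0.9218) True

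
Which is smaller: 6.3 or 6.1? 6.1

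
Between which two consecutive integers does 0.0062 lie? 0 and 1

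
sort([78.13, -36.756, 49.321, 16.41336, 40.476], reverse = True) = [78.13, 49.321, 40.476, 16.41336, -36.756]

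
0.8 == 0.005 False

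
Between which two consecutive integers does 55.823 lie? 55 and 56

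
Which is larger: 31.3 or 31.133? 31.3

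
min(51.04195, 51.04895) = 51.04195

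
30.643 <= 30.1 False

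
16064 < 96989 True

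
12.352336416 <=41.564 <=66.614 True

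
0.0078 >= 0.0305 False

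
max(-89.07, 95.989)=95.989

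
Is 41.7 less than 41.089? No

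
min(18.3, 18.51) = 18.3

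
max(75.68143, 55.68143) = 75.68143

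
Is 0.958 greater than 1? No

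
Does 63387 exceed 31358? Yes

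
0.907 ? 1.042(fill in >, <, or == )<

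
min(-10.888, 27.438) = -10.888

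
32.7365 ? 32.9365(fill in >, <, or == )<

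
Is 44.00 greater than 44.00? No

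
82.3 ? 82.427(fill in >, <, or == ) <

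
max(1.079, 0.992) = 1.079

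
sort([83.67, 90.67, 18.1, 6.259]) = [6.259, 18.1, 83.67, 90.67]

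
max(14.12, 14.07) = 14.12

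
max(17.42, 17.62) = 17.62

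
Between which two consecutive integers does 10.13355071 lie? 10 and 11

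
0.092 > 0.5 False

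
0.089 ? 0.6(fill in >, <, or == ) <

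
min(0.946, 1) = 0.946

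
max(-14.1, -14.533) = -14.1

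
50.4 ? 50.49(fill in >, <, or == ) <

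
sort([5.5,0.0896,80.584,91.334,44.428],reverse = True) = [91.334,80.584,44.428,5.5,0.0896]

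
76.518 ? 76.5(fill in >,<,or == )>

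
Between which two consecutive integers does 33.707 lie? 33 and 34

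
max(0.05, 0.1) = 0.1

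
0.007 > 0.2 False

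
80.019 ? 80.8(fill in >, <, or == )<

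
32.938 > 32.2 True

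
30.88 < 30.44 False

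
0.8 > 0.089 True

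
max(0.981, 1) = 1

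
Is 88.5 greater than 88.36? Yes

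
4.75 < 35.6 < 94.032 True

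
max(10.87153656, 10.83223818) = 10.87153656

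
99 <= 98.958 False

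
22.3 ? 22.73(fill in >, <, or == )<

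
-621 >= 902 False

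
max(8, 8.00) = 8.00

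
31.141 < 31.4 True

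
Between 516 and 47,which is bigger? 516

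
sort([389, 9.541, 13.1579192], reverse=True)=[389, 13.1579192, 9.541]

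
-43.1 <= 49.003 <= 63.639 True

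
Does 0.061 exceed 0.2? No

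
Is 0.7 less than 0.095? No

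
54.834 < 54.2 False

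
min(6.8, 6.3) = 6.3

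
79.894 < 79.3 False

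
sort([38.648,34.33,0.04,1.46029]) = [0.04,1.46029,34.33,38.648]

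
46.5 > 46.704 False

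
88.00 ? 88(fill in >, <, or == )==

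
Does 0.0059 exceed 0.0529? No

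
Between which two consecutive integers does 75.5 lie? 75 and 76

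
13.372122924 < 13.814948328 True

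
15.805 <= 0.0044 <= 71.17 False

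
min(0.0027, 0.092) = 0.0027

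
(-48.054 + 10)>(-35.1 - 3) True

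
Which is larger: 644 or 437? 644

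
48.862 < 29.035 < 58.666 False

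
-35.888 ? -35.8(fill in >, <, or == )<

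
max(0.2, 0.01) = 0.2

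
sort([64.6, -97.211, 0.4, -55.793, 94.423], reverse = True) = [94.423, 64.6, 0.4, -55.793, -97.211]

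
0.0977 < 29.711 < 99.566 True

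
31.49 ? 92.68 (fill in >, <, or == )<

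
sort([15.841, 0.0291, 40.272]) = [0.0291, 15.841, 40.272]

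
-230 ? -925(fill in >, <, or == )>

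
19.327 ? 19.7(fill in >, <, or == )<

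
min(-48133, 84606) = -48133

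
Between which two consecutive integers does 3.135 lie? 3 and 4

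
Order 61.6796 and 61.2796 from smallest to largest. 61.2796, 61.6796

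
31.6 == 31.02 False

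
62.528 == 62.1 False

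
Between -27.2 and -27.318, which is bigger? -27.2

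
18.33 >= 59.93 False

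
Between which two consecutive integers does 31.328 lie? 31 and 32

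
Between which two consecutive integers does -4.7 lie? -5 and -4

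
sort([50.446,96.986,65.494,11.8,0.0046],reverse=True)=[96.986,65.494,50.446,11.8,0.0046]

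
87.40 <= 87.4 True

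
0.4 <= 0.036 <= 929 False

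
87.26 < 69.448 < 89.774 False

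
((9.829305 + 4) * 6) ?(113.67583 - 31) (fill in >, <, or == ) >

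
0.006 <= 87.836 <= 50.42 False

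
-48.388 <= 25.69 True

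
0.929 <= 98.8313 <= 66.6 False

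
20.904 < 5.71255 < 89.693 False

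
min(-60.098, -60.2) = -60.2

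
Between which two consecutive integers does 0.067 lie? 0 and 1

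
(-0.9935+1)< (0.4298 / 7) True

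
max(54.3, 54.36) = 54.36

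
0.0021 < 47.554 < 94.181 True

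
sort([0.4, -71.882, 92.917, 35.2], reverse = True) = [92.917, 35.2, 0.4, -71.882]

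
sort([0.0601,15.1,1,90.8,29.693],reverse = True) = [90.8,29.693,15.1,1,0.0601]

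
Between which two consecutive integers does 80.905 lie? 80 and 81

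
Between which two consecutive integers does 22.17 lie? 22 and 23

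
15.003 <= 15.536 True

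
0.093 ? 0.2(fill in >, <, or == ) <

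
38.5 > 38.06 True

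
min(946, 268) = 268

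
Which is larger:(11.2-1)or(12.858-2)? (12.858-2)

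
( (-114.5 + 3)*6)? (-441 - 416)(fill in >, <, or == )>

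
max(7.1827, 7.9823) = 7.9823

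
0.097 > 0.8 False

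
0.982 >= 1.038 False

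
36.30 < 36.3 False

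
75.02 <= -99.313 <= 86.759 False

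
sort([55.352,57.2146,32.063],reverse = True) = [57.2146,55.352,32.063]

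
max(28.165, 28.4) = 28.4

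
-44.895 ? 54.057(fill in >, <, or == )<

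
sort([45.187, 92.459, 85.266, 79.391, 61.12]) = [45.187, 61.12, 79.391, 85.266, 92.459]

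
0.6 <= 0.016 False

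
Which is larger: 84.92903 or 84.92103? 84.92903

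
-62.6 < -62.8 False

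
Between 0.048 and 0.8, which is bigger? 0.8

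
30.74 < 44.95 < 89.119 True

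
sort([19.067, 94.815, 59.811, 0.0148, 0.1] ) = [0.0148, 0.1, 19.067, 59.811, 94.815]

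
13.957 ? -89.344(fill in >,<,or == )>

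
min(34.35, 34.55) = 34.35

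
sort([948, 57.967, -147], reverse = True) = [948, 57.967, -147]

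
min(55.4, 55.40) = 55.4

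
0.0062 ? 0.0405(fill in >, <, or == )<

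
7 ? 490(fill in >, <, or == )<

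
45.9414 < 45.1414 False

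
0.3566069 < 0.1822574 False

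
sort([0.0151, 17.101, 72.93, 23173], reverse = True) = [23173, 72.93, 17.101, 0.0151]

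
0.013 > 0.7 False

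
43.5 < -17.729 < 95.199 False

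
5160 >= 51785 False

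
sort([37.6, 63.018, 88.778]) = [37.6, 63.018, 88.778]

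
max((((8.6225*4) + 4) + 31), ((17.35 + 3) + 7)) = 69.49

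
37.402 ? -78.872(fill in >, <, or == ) >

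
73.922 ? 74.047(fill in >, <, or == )<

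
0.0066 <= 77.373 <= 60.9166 False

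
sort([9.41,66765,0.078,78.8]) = [0.078,9.41,78.8,66765]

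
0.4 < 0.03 False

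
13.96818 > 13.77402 True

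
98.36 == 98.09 False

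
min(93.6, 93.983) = 93.6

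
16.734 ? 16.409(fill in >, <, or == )>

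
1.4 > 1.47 False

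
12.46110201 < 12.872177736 True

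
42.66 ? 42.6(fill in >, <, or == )>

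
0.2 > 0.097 True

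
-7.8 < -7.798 True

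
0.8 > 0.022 True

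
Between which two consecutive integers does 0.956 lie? 0 and 1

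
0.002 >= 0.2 False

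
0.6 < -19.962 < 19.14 False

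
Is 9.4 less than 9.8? Yes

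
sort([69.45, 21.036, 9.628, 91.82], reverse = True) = [91.82, 69.45, 21.036, 9.628]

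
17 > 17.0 False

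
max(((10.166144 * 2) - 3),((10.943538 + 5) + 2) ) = 17.943538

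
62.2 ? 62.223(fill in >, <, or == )<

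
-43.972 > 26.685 False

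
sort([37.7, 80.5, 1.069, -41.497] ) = [-41.497, 1.069, 37.7, 80.5]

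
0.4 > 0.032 True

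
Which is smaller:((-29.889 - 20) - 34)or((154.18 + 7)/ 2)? ((-29.889 - 20) - 34)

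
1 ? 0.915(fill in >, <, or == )>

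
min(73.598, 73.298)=73.298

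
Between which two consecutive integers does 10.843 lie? 10 and 11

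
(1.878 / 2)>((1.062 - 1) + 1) False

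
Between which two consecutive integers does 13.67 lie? 13 and 14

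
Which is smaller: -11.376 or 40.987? -11.376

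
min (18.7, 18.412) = 18.412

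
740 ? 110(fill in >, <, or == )>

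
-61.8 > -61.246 False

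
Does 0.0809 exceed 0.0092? Yes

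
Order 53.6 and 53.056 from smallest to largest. 53.056, 53.6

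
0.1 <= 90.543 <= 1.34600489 False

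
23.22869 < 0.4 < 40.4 False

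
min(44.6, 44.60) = 44.6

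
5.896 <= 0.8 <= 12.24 False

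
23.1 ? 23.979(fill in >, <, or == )<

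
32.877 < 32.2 False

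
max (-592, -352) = -352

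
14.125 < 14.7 True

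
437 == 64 False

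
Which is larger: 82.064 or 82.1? 82.1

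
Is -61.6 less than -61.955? No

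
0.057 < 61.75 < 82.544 True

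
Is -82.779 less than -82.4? Yes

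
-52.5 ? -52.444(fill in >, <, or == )<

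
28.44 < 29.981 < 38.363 True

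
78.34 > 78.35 False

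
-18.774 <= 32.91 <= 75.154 True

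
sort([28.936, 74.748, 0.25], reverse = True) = [74.748, 28.936, 0.25]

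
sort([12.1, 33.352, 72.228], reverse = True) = [72.228, 33.352, 12.1]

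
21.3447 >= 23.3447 False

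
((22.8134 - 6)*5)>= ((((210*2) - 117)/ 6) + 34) False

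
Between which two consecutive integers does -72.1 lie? -73 and -72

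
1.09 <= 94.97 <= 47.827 False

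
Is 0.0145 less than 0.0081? No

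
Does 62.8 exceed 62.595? Yes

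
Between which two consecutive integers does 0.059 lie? 0 and 1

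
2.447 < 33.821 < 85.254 True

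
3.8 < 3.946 True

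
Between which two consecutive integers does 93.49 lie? 93 and 94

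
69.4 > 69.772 False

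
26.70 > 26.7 False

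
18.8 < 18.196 False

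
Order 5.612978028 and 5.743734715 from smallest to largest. 5.612978028, 5.743734715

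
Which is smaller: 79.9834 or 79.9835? 79.9834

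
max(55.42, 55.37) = 55.42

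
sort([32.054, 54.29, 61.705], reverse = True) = [61.705, 54.29, 32.054]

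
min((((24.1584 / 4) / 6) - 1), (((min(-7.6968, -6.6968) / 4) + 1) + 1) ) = 0.0066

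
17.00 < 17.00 False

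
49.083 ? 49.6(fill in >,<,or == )<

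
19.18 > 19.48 False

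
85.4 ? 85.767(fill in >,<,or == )<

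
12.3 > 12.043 True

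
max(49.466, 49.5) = 49.5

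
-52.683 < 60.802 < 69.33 True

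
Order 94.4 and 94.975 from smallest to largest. 94.4, 94.975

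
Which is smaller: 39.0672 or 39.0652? 39.0652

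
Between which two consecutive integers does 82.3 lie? 82 and 83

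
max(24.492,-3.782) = 24.492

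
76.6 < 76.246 False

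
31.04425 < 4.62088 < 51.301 False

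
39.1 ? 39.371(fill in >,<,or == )<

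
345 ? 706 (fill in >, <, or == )<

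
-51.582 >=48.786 False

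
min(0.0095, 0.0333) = 0.0095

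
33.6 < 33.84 True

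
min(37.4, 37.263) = 37.263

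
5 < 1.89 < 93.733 False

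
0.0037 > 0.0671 False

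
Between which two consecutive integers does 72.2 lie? 72 and 73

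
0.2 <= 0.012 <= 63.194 False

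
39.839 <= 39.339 False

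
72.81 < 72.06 False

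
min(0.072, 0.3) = 0.072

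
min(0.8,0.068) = 0.068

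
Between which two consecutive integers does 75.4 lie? 75 and 76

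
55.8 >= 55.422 True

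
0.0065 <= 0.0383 True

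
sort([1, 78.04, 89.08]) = [1, 78.04, 89.08]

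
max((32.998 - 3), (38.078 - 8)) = 30.078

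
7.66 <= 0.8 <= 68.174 False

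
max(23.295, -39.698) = 23.295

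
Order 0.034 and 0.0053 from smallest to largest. 0.0053, 0.034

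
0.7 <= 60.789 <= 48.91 False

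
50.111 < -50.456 False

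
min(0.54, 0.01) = 0.01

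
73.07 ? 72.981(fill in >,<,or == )>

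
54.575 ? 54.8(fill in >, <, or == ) <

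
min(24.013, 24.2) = 24.013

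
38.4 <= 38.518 True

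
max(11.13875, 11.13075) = 11.13875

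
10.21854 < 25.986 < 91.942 True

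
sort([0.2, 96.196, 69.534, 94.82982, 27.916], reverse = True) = [96.196, 94.82982, 69.534, 27.916, 0.2]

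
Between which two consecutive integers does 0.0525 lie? 0 and 1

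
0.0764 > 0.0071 True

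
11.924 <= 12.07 True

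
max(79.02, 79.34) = 79.34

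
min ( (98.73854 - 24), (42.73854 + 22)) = 64.73854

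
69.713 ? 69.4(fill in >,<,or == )>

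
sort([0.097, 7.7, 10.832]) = [0.097, 7.7, 10.832]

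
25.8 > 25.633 True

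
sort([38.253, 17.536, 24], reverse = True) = [38.253, 24, 17.536]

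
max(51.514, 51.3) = 51.514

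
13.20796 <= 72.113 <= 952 True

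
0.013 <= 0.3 True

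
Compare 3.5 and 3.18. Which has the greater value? 3.5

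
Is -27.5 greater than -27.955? Yes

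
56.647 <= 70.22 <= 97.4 True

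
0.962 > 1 False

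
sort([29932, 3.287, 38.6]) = [3.287, 38.6, 29932]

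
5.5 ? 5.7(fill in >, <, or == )<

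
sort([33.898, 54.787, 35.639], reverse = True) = [54.787, 35.639, 33.898]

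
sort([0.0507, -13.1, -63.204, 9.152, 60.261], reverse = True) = [60.261, 9.152, 0.0507, -13.1, -63.204]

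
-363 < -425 False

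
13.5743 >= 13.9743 False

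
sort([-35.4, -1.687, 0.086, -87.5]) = [-87.5, -35.4, -1.687, 0.086]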